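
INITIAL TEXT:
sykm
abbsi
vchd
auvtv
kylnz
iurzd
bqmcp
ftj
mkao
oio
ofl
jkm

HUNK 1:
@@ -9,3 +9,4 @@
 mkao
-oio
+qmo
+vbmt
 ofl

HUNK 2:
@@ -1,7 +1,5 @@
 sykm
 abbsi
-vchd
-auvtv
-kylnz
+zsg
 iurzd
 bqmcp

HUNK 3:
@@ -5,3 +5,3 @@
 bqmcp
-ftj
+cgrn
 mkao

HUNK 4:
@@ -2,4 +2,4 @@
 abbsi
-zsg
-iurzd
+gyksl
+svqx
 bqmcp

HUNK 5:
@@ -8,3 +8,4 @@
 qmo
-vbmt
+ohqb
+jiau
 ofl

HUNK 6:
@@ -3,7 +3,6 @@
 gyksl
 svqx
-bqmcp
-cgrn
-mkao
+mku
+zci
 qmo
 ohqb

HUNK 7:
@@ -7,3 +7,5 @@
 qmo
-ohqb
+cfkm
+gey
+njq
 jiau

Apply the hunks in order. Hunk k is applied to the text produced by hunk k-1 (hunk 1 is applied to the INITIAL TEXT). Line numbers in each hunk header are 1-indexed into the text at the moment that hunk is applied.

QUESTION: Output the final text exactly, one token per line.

Hunk 1: at line 9 remove [oio] add [qmo,vbmt] -> 13 lines: sykm abbsi vchd auvtv kylnz iurzd bqmcp ftj mkao qmo vbmt ofl jkm
Hunk 2: at line 1 remove [vchd,auvtv,kylnz] add [zsg] -> 11 lines: sykm abbsi zsg iurzd bqmcp ftj mkao qmo vbmt ofl jkm
Hunk 3: at line 5 remove [ftj] add [cgrn] -> 11 lines: sykm abbsi zsg iurzd bqmcp cgrn mkao qmo vbmt ofl jkm
Hunk 4: at line 2 remove [zsg,iurzd] add [gyksl,svqx] -> 11 lines: sykm abbsi gyksl svqx bqmcp cgrn mkao qmo vbmt ofl jkm
Hunk 5: at line 8 remove [vbmt] add [ohqb,jiau] -> 12 lines: sykm abbsi gyksl svqx bqmcp cgrn mkao qmo ohqb jiau ofl jkm
Hunk 6: at line 3 remove [bqmcp,cgrn,mkao] add [mku,zci] -> 11 lines: sykm abbsi gyksl svqx mku zci qmo ohqb jiau ofl jkm
Hunk 7: at line 7 remove [ohqb] add [cfkm,gey,njq] -> 13 lines: sykm abbsi gyksl svqx mku zci qmo cfkm gey njq jiau ofl jkm

Answer: sykm
abbsi
gyksl
svqx
mku
zci
qmo
cfkm
gey
njq
jiau
ofl
jkm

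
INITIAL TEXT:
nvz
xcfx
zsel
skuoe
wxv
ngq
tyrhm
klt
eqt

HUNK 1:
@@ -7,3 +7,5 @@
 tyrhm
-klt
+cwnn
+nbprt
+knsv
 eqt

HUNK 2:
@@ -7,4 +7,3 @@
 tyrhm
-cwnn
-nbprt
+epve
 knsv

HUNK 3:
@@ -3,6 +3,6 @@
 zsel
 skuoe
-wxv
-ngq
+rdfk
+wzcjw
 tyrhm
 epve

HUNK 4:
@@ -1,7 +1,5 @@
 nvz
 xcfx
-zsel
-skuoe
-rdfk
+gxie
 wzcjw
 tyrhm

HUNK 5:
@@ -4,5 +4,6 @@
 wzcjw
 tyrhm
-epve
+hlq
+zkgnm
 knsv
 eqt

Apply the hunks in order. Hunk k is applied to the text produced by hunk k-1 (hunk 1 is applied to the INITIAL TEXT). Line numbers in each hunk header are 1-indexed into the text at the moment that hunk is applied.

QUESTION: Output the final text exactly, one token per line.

Hunk 1: at line 7 remove [klt] add [cwnn,nbprt,knsv] -> 11 lines: nvz xcfx zsel skuoe wxv ngq tyrhm cwnn nbprt knsv eqt
Hunk 2: at line 7 remove [cwnn,nbprt] add [epve] -> 10 lines: nvz xcfx zsel skuoe wxv ngq tyrhm epve knsv eqt
Hunk 3: at line 3 remove [wxv,ngq] add [rdfk,wzcjw] -> 10 lines: nvz xcfx zsel skuoe rdfk wzcjw tyrhm epve knsv eqt
Hunk 4: at line 1 remove [zsel,skuoe,rdfk] add [gxie] -> 8 lines: nvz xcfx gxie wzcjw tyrhm epve knsv eqt
Hunk 5: at line 4 remove [epve] add [hlq,zkgnm] -> 9 lines: nvz xcfx gxie wzcjw tyrhm hlq zkgnm knsv eqt

Answer: nvz
xcfx
gxie
wzcjw
tyrhm
hlq
zkgnm
knsv
eqt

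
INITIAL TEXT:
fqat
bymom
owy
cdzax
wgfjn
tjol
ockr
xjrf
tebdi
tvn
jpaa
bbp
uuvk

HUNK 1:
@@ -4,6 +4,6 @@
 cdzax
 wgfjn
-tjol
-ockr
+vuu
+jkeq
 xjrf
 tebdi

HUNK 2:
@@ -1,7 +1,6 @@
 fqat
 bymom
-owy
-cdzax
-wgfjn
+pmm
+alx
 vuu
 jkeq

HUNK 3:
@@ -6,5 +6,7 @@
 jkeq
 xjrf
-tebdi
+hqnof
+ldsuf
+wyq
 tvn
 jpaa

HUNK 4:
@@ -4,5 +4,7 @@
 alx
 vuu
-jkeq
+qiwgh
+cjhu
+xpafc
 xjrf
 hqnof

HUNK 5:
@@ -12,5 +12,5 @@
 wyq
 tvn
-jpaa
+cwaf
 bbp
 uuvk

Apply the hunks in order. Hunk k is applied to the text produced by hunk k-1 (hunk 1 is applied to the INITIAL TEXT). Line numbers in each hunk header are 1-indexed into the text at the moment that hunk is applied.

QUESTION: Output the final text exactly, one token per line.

Hunk 1: at line 4 remove [tjol,ockr] add [vuu,jkeq] -> 13 lines: fqat bymom owy cdzax wgfjn vuu jkeq xjrf tebdi tvn jpaa bbp uuvk
Hunk 2: at line 1 remove [owy,cdzax,wgfjn] add [pmm,alx] -> 12 lines: fqat bymom pmm alx vuu jkeq xjrf tebdi tvn jpaa bbp uuvk
Hunk 3: at line 6 remove [tebdi] add [hqnof,ldsuf,wyq] -> 14 lines: fqat bymom pmm alx vuu jkeq xjrf hqnof ldsuf wyq tvn jpaa bbp uuvk
Hunk 4: at line 4 remove [jkeq] add [qiwgh,cjhu,xpafc] -> 16 lines: fqat bymom pmm alx vuu qiwgh cjhu xpafc xjrf hqnof ldsuf wyq tvn jpaa bbp uuvk
Hunk 5: at line 12 remove [jpaa] add [cwaf] -> 16 lines: fqat bymom pmm alx vuu qiwgh cjhu xpafc xjrf hqnof ldsuf wyq tvn cwaf bbp uuvk

Answer: fqat
bymom
pmm
alx
vuu
qiwgh
cjhu
xpafc
xjrf
hqnof
ldsuf
wyq
tvn
cwaf
bbp
uuvk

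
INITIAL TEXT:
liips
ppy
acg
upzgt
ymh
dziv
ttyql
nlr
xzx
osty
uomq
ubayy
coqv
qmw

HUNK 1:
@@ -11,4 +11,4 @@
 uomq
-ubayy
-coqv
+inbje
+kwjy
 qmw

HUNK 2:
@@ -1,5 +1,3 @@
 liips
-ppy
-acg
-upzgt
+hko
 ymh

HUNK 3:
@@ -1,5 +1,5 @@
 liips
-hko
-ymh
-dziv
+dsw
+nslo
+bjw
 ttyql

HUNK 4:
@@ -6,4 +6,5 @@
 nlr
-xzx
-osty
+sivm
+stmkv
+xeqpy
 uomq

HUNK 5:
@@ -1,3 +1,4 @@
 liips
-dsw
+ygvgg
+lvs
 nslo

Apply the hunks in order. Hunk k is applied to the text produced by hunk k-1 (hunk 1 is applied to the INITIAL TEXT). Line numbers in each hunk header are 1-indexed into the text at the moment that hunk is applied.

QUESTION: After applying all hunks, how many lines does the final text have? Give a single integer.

Hunk 1: at line 11 remove [ubayy,coqv] add [inbje,kwjy] -> 14 lines: liips ppy acg upzgt ymh dziv ttyql nlr xzx osty uomq inbje kwjy qmw
Hunk 2: at line 1 remove [ppy,acg,upzgt] add [hko] -> 12 lines: liips hko ymh dziv ttyql nlr xzx osty uomq inbje kwjy qmw
Hunk 3: at line 1 remove [hko,ymh,dziv] add [dsw,nslo,bjw] -> 12 lines: liips dsw nslo bjw ttyql nlr xzx osty uomq inbje kwjy qmw
Hunk 4: at line 6 remove [xzx,osty] add [sivm,stmkv,xeqpy] -> 13 lines: liips dsw nslo bjw ttyql nlr sivm stmkv xeqpy uomq inbje kwjy qmw
Hunk 5: at line 1 remove [dsw] add [ygvgg,lvs] -> 14 lines: liips ygvgg lvs nslo bjw ttyql nlr sivm stmkv xeqpy uomq inbje kwjy qmw
Final line count: 14

Answer: 14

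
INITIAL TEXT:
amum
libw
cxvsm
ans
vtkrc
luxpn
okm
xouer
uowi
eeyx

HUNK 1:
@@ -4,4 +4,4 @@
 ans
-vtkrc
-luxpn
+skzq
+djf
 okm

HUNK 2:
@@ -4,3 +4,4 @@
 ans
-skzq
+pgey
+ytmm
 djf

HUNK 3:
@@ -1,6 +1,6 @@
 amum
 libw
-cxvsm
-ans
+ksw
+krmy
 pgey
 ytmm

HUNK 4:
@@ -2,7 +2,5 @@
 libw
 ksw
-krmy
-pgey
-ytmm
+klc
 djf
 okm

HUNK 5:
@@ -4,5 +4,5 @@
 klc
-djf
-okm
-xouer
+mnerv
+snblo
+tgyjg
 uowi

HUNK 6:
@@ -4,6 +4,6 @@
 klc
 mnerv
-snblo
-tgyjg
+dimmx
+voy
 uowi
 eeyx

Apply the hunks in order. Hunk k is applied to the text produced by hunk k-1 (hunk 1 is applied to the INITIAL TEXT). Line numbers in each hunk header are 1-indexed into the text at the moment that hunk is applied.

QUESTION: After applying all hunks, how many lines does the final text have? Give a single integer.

Hunk 1: at line 4 remove [vtkrc,luxpn] add [skzq,djf] -> 10 lines: amum libw cxvsm ans skzq djf okm xouer uowi eeyx
Hunk 2: at line 4 remove [skzq] add [pgey,ytmm] -> 11 lines: amum libw cxvsm ans pgey ytmm djf okm xouer uowi eeyx
Hunk 3: at line 1 remove [cxvsm,ans] add [ksw,krmy] -> 11 lines: amum libw ksw krmy pgey ytmm djf okm xouer uowi eeyx
Hunk 4: at line 2 remove [krmy,pgey,ytmm] add [klc] -> 9 lines: amum libw ksw klc djf okm xouer uowi eeyx
Hunk 5: at line 4 remove [djf,okm,xouer] add [mnerv,snblo,tgyjg] -> 9 lines: amum libw ksw klc mnerv snblo tgyjg uowi eeyx
Hunk 6: at line 4 remove [snblo,tgyjg] add [dimmx,voy] -> 9 lines: amum libw ksw klc mnerv dimmx voy uowi eeyx
Final line count: 9

Answer: 9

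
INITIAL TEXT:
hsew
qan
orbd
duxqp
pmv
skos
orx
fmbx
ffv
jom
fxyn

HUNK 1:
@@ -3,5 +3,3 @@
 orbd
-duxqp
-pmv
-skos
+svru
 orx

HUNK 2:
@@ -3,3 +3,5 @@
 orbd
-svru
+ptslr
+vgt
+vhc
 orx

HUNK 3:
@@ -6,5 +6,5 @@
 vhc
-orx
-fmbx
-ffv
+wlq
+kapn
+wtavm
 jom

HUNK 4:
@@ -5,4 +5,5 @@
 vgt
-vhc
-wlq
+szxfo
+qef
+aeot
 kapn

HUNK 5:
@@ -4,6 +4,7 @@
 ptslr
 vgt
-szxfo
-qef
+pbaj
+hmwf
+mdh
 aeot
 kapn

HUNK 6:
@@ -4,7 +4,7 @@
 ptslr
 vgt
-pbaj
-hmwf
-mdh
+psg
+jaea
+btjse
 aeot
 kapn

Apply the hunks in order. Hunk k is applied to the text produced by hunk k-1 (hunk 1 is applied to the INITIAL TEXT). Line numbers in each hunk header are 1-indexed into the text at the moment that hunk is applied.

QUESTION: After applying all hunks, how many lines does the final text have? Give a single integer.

Answer: 13

Derivation:
Hunk 1: at line 3 remove [duxqp,pmv,skos] add [svru] -> 9 lines: hsew qan orbd svru orx fmbx ffv jom fxyn
Hunk 2: at line 3 remove [svru] add [ptslr,vgt,vhc] -> 11 lines: hsew qan orbd ptslr vgt vhc orx fmbx ffv jom fxyn
Hunk 3: at line 6 remove [orx,fmbx,ffv] add [wlq,kapn,wtavm] -> 11 lines: hsew qan orbd ptslr vgt vhc wlq kapn wtavm jom fxyn
Hunk 4: at line 5 remove [vhc,wlq] add [szxfo,qef,aeot] -> 12 lines: hsew qan orbd ptslr vgt szxfo qef aeot kapn wtavm jom fxyn
Hunk 5: at line 4 remove [szxfo,qef] add [pbaj,hmwf,mdh] -> 13 lines: hsew qan orbd ptslr vgt pbaj hmwf mdh aeot kapn wtavm jom fxyn
Hunk 6: at line 4 remove [pbaj,hmwf,mdh] add [psg,jaea,btjse] -> 13 lines: hsew qan orbd ptslr vgt psg jaea btjse aeot kapn wtavm jom fxyn
Final line count: 13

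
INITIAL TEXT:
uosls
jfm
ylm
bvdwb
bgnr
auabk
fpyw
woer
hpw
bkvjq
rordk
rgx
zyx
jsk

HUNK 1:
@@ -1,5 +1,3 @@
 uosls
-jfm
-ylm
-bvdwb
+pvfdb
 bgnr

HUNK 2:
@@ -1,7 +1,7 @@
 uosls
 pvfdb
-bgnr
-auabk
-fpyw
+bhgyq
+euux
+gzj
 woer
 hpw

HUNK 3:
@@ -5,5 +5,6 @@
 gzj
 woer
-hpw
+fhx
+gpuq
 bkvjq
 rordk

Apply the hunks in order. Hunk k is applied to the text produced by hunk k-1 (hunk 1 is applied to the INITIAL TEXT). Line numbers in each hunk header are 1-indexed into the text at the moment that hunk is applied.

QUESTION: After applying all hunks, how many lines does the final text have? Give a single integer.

Answer: 13

Derivation:
Hunk 1: at line 1 remove [jfm,ylm,bvdwb] add [pvfdb] -> 12 lines: uosls pvfdb bgnr auabk fpyw woer hpw bkvjq rordk rgx zyx jsk
Hunk 2: at line 1 remove [bgnr,auabk,fpyw] add [bhgyq,euux,gzj] -> 12 lines: uosls pvfdb bhgyq euux gzj woer hpw bkvjq rordk rgx zyx jsk
Hunk 3: at line 5 remove [hpw] add [fhx,gpuq] -> 13 lines: uosls pvfdb bhgyq euux gzj woer fhx gpuq bkvjq rordk rgx zyx jsk
Final line count: 13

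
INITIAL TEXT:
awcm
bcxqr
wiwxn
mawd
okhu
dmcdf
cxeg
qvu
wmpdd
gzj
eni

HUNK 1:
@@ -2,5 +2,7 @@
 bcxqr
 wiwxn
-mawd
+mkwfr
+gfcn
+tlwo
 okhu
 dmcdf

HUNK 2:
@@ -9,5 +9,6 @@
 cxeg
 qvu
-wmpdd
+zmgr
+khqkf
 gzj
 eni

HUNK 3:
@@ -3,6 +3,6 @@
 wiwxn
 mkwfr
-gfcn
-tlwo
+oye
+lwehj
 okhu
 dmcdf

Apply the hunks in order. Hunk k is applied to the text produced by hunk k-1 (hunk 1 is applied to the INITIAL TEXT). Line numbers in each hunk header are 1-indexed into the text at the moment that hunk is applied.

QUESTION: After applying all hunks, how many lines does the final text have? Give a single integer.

Answer: 14

Derivation:
Hunk 1: at line 2 remove [mawd] add [mkwfr,gfcn,tlwo] -> 13 lines: awcm bcxqr wiwxn mkwfr gfcn tlwo okhu dmcdf cxeg qvu wmpdd gzj eni
Hunk 2: at line 9 remove [wmpdd] add [zmgr,khqkf] -> 14 lines: awcm bcxqr wiwxn mkwfr gfcn tlwo okhu dmcdf cxeg qvu zmgr khqkf gzj eni
Hunk 3: at line 3 remove [gfcn,tlwo] add [oye,lwehj] -> 14 lines: awcm bcxqr wiwxn mkwfr oye lwehj okhu dmcdf cxeg qvu zmgr khqkf gzj eni
Final line count: 14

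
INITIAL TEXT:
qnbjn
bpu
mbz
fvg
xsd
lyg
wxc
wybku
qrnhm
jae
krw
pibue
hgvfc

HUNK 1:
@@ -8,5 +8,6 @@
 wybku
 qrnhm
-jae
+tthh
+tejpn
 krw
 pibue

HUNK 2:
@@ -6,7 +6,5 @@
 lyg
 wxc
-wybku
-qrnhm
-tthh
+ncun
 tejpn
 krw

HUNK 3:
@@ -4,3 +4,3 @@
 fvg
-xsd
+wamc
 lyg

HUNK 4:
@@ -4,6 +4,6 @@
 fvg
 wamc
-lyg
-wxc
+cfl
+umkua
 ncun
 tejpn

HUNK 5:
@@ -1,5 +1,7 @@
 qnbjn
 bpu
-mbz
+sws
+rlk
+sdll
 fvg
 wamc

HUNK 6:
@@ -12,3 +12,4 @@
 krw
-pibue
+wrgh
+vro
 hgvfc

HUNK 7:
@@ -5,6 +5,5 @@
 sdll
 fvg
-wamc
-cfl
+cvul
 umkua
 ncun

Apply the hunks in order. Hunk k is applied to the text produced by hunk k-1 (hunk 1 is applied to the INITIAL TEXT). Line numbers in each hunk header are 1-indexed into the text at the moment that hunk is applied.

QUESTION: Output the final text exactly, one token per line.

Hunk 1: at line 8 remove [jae] add [tthh,tejpn] -> 14 lines: qnbjn bpu mbz fvg xsd lyg wxc wybku qrnhm tthh tejpn krw pibue hgvfc
Hunk 2: at line 6 remove [wybku,qrnhm,tthh] add [ncun] -> 12 lines: qnbjn bpu mbz fvg xsd lyg wxc ncun tejpn krw pibue hgvfc
Hunk 3: at line 4 remove [xsd] add [wamc] -> 12 lines: qnbjn bpu mbz fvg wamc lyg wxc ncun tejpn krw pibue hgvfc
Hunk 4: at line 4 remove [lyg,wxc] add [cfl,umkua] -> 12 lines: qnbjn bpu mbz fvg wamc cfl umkua ncun tejpn krw pibue hgvfc
Hunk 5: at line 1 remove [mbz] add [sws,rlk,sdll] -> 14 lines: qnbjn bpu sws rlk sdll fvg wamc cfl umkua ncun tejpn krw pibue hgvfc
Hunk 6: at line 12 remove [pibue] add [wrgh,vro] -> 15 lines: qnbjn bpu sws rlk sdll fvg wamc cfl umkua ncun tejpn krw wrgh vro hgvfc
Hunk 7: at line 5 remove [wamc,cfl] add [cvul] -> 14 lines: qnbjn bpu sws rlk sdll fvg cvul umkua ncun tejpn krw wrgh vro hgvfc

Answer: qnbjn
bpu
sws
rlk
sdll
fvg
cvul
umkua
ncun
tejpn
krw
wrgh
vro
hgvfc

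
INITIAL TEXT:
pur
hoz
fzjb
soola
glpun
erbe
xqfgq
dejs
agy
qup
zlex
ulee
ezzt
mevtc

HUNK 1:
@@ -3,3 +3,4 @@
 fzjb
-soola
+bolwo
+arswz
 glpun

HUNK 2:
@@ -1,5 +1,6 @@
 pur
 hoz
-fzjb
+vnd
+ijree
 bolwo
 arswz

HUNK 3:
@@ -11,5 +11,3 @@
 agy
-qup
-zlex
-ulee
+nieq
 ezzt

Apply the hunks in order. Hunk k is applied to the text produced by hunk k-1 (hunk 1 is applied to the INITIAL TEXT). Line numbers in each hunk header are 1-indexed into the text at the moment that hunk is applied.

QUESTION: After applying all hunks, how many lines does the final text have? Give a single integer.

Hunk 1: at line 3 remove [soola] add [bolwo,arswz] -> 15 lines: pur hoz fzjb bolwo arswz glpun erbe xqfgq dejs agy qup zlex ulee ezzt mevtc
Hunk 2: at line 1 remove [fzjb] add [vnd,ijree] -> 16 lines: pur hoz vnd ijree bolwo arswz glpun erbe xqfgq dejs agy qup zlex ulee ezzt mevtc
Hunk 3: at line 11 remove [qup,zlex,ulee] add [nieq] -> 14 lines: pur hoz vnd ijree bolwo arswz glpun erbe xqfgq dejs agy nieq ezzt mevtc
Final line count: 14

Answer: 14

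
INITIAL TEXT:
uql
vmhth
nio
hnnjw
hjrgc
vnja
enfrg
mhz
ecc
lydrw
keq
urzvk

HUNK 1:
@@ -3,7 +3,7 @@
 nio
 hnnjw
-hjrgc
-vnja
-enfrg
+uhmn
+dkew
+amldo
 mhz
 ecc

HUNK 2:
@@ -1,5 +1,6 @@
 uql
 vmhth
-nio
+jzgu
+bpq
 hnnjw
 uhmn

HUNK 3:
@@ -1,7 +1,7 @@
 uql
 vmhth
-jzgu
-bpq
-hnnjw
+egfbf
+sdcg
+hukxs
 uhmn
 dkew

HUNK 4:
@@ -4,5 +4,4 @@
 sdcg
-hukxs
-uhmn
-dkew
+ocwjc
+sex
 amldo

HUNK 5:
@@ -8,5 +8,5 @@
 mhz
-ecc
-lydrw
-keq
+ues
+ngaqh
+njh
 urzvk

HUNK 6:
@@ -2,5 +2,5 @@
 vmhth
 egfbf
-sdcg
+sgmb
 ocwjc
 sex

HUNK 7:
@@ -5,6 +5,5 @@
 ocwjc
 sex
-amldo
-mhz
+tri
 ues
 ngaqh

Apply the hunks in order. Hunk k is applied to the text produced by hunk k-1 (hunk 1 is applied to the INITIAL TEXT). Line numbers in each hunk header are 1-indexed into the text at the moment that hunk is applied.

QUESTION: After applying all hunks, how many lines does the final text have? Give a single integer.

Answer: 11

Derivation:
Hunk 1: at line 3 remove [hjrgc,vnja,enfrg] add [uhmn,dkew,amldo] -> 12 lines: uql vmhth nio hnnjw uhmn dkew amldo mhz ecc lydrw keq urzvk
Hunk 2: at line 1 remove [nio] add [jzgu,bpq] -> 13 lines: uql vmhth jzgu bpq hnnjw uhmn dkew amldo mhz ecc lydrw keq urzvk
Hunk 3: at line 1 remove [jzgu,bpq,hnnjw] add [egfbf,sdcg,hukxs] -> 13 lines: uql vmhth egfbf sdcg hukxs uhmn dkew amldo mhz ecc lydrw keq urzvk
Hunk 4: at line 4 remove [hukxs,uhmn,dkew] add [ocwjc,sex] -> 12 lines: uql vmhth egfbf sdcg ocwjc sex amldo mhz ecc lydrw keq urzvk
Hunk 5: at line 8 remove [ecc,lydrw,keq] add [ues,ngaqh,njh] -> 12 lines: uql vmhth egfbf sdcg ocwjc sex amldo mhz ues ngaqh njh urzvk
Hunk 6: at line 2 remove [sdcg] add [sgmb] -> 12 lines: uql vmhth egfbf sgmb ocwjc sex amldo mhz ues ngaqh njh urzvk
Hunk 7: at line 5 remove [amldo,mhz] add [tri] -> 11 lines: uql vmhth egfbf sgmb ocwjc sex tri ues ngaqh njh urzvk
Final line count: 11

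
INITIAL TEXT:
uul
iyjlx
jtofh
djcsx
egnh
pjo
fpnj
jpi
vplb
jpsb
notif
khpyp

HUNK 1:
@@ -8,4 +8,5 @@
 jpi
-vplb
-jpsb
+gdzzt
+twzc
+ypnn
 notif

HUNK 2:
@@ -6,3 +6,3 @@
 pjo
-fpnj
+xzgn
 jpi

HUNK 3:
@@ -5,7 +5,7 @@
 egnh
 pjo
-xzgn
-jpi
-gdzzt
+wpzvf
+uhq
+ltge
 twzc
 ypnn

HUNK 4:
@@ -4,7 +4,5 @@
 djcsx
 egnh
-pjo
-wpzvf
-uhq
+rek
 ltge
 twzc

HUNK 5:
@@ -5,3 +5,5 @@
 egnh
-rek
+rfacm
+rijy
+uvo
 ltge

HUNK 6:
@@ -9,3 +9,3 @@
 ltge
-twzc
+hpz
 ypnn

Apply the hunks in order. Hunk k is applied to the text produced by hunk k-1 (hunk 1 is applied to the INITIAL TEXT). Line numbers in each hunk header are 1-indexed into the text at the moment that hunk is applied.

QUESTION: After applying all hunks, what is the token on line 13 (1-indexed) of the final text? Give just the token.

Hunk 1: at line 8 remove [vplb,jpsb] add [gdzzt,twzc,ypnn] -> 13 lines: uul iyjlx jtofh djcsx egnh pjo fpnj jpi gdzzt twzc ypnn notif khpyp
Hunk 2: at line 6 remove [fpnj] add [xzgn] -> 13 lines: uul iyjlx jtofh djcsx egnh pjo xzgn jpi gdzzt twzc ypnn notif khpyp
Hunk 3: at line 5 remove [xzgn,jpi,gdzzt] add [wpzvf,uhq,ltge] -> 13 lines: uul iyjlx jtofh djcsx egnh pjo wpzvf uhq ltge twzc ypnn notif khpyp
Hunk 4: at line 4 remove [pjo,wpzvf,uhq] add [rek] -> 11 lines: uul iyjlx jtofh djcsx egnh rek ltge twzc ypnn notif khpyp
Hunk 5: at line 5 remove [rek] add [rfacm,rijy,uvo] -> 13 lines: uul iyjlx jtofh djcsx egnh rfacm rijy uvo ltge twzc ypnn notif khpyp
Hunk 6: at line 9 remove [twzc] add [hpz] -> 13 lines: uul iyjlx jtofh djcsx egnh rfacm rijy uvo ltge hpz ypnn notif khpyp
Final line 13: khpyp

Answer: khpyp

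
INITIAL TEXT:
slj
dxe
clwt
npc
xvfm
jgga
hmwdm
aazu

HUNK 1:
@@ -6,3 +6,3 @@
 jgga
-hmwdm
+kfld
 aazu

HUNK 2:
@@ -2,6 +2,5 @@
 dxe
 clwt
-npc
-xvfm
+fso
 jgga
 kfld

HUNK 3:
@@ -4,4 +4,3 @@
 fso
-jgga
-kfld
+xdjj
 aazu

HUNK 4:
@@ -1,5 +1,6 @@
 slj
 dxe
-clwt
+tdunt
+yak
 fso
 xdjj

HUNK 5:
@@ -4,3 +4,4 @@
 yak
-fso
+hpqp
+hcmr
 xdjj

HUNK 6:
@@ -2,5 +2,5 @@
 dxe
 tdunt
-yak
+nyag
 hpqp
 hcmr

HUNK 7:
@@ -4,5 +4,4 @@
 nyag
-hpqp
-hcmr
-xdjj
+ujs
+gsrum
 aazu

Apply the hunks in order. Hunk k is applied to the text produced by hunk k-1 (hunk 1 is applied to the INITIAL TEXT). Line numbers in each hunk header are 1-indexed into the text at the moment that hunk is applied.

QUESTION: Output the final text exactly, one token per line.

Answer: slj
dxe
tdunt
nyag
ujs
gsrum
aazu

Derivation:
Hunk 1: at line 6 remove [hmwdm] add [kfld] -> 8 lines: slj dxe clwt npc xvfm jgga kfld aazu
Hunk 2: at line 2 remove [npc,xvfm] add [fso] -> 7 lines: slj dxe clwt fso jgga kfld aazu
Hunk 3: at line 4 remove [jgga,kfld] add [xdjj] -> 6 lines: slj dxe clwt fso xdjj aazu
Hunk 4: at line 1 remove [clwt] add [tdunt,yak] -> 7 lines: slj dxe tdunt yak fso xdjj aazu
Hunk 5: at line 4 remove [fso] add [hpqp,hcmr] -> 8 lines: slj dxe tdunt yak hpqp hcmr xdjj aazu
Hunk 6: at line 2 remove [yak] add [nyag] -> 8 lines: slj dxe tdunt nyag hpqp hcmr xdjj aazu
Hunk 7: at line 4 remove [hpqp,hcmr,xdjj] add [ujs,gsrum] -> 7 lines: slj dxe tdunt nyag ujs gsrum aazu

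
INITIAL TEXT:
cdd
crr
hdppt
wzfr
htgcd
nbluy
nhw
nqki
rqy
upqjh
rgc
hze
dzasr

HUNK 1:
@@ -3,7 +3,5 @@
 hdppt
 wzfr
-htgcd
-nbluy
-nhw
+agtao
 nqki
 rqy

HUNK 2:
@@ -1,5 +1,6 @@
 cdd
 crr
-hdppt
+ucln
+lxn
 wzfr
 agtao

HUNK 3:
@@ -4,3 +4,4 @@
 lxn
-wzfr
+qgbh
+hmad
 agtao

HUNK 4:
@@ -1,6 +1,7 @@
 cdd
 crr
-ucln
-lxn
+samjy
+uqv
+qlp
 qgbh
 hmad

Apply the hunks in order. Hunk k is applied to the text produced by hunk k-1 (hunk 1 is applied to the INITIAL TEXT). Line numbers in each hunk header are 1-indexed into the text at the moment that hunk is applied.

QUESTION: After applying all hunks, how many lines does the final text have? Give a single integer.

Answer: 14

Derivation:
Hunk 1: at line 3 remove [htgcd,nbluy,nhw] add [agtao] -> 11 lines: cdd crr hdppt wzfr agtao nqki rqy upqjh rgc hze dzasr
Hunk 2: at line 1 remove [hdppt] add [ucln,lxn] -> 12 lines: cdd crr ucln lxn wzfr agtao nqki rqy upqjh rgc hze dzasr
Hunk 3: at line 4 remove [wzfr] add [qgbh,hmad] -> 13 lines: cdd crr ucln lxn qgbh hmad agtao nqki rqy upqjh rgc hze dzasr
Hunk 4: at line 1 remove [ucln,lxn] add [samjy,uqv,qlp] -> 14 lines: cdd crr samjy uqv qlp qgbh hmad agtao nqki rqy upqjh rgc hze dzasr
Final line count: 14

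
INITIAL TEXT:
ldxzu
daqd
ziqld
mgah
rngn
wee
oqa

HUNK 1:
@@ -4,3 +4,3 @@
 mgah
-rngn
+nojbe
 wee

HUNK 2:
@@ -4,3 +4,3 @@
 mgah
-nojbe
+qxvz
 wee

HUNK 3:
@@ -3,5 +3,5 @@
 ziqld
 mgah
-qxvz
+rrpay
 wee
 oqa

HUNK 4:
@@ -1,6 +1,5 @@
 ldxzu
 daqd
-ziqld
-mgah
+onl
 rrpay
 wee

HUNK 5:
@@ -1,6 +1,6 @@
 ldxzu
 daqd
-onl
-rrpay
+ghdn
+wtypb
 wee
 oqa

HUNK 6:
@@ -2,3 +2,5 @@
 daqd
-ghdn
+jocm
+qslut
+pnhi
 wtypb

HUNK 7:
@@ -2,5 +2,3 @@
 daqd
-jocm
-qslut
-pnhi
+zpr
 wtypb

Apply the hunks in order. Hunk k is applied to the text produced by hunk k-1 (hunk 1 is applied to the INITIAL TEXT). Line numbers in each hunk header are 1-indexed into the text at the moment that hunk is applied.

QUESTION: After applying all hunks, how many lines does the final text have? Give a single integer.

Answer: 6

Derivation:
Hunk 1: at line 4 remove [rngn] add [nojbe] -> 7 lines: ldxzu daqd ziqld mgah nojbe wee oqa
Hunk 2: at line 4 remove [nojbe] add [qxvz] -> 7 lines: ldxzu daqd ziqld mgah qxvz wee oqa
Hunk 3: at line 3 remove [qxvz] add [rrpay] -> 7 lines: ldxzu daqd ziqld mgah rrpay wee oqa
Hunk 4: at line 1 remove [ziqld,mgah] add [onl] -> 6 lines: ldxzu daqd onl rrpay wee oqa
Hunk 5: at line 1 remove [onl,rrpay] add [ghdn,wtypb] -> 6 lines: ldxzu daqd ghdn wtypb wee oqa
Hunk 6: at line 2 remove [ghdn] add [jocm,qslut,pnhi] -> 8 lines: ldxzu daqd jocm qslut pnhi wtypb wee oqa
Hunk 7: at line 2 remove [jocm,qslut,pnhi] add [zpr] -> 6 lines: ldxzu daqd zpr wtypb wee oqa
Final line count: 6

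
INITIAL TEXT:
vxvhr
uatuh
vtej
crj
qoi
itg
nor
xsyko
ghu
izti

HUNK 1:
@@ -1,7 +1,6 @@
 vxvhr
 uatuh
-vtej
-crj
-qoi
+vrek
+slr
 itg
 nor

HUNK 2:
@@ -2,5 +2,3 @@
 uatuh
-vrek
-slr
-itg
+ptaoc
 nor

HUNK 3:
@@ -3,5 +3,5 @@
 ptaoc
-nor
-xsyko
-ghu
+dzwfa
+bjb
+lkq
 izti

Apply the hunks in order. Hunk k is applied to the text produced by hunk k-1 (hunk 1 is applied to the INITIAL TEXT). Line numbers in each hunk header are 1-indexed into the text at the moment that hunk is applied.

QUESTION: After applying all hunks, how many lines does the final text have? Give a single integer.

Hunk 1: at line 1 remove [vtej,crj,qoi] add [vrek,slr] -> 9 lines: vxvhr uatuh vrek slr itg nor xsyko ghu izti
Hunk 2: at line 2 remove [vrek,slr,itg] add [ptaoc] -> 7 lines: vxvhr uatuh ptaoc nor xsyko ghu izti
Hunk 3: at line 3 remove [nor,xsyko,ghu] add [dzwfa,bjb,lkq] -> 7 lines: vxvhr uatuh ptaoc dzwfa bjb lkq izti
Final line count: 7

Answer: 7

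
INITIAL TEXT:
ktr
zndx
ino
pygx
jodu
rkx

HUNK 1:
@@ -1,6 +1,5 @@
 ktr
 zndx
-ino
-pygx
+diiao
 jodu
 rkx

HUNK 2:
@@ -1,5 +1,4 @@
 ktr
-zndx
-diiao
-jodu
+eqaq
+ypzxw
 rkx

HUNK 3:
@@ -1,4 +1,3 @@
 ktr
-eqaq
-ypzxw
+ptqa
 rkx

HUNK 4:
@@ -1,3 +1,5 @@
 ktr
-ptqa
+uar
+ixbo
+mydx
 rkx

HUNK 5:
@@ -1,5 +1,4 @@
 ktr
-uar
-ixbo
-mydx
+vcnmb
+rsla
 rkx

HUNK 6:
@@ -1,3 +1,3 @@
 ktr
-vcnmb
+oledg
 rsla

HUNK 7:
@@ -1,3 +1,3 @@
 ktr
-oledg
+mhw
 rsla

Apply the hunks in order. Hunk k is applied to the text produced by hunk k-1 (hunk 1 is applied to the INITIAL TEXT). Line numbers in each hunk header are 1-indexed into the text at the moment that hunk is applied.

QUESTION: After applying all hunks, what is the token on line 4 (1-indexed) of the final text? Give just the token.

Answer: rkx

Derivation:
Hunk 1: at line 1 remove [ino,pygx] add [diiao] -> 5 lines: ktr zndx diiao jodu rkx
Hunk 2: at line 1 remove [zndx,diiao,jodu] add [eqaq,ypzxw] -> 4 lines: ktr eqaq ypzxw rkx
Hunk 3: at line 1 remove [eqaq,ypzxw] add [ptqa] -> 3 lines: ktr ptqa rkx
Hunk 4: at line 1 remove [ptqa] add [uar,ixbo,mydx] -> 5 lines: ktr uar ixbo mydx rkx
Hunk 5: at line 1 remove [uar,ixbo,mydx] add [vcnmb,rsla] -> 4 lines: ktr vcnmb rsla rkx
Hunk 6: at line 1 remove [vcnmb] add [oledg] -> 4 lines: ktr oledg rsla rkx
Hunk 7: at line 1 remove [oledg] add [mhw] -> 4 lines: ktr mhw rsla rkx
Final line 4: rkx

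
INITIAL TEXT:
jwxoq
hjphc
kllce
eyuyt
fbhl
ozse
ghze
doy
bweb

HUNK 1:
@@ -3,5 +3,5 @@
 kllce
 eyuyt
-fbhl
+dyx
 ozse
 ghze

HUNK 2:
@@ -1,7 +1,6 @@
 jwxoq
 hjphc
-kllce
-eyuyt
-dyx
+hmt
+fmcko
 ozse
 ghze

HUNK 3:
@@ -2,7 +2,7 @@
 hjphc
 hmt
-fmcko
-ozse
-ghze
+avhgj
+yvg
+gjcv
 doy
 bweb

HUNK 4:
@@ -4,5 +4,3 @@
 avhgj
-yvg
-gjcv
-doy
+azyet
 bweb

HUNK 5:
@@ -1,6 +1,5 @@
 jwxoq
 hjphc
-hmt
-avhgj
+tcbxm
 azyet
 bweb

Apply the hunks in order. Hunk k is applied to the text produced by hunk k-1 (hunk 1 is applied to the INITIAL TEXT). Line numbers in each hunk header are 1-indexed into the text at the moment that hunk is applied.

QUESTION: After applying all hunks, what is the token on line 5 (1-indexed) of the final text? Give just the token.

Hunk 1: at line 3 remove [fbhl] add [dyx] -> 9 lines: jwxoq hjphc kllce eyuyt dyx ozse ghze doy bweb
Hunk 2: at line 1 remove [kllce,eyuyt,dyx] add [hmt,fmcko] -> 8 lines: jwxoq hjphc hmt fmcko ozse ghze doy bweb
Hunk 3: at line 2 remove [fmcko,ozse,ghze] add [avhgj,yvg,gjcv] -> 8 lines: jwxoq hjphc hmt avhgj yvg gjcv doy bweb
Hunk 4: at line 4 remove [yvg,gjcv,doy] add [azyet] -> 6 lines: jwxoq hjphc hmt avhgj azyet bweb
Hunk 5: at line 1 remove [hmt,avhgj] add [tcbxm] -> 5 lines: jwxoq hjphc tcbxm azyet bweb
Final line 5: bweb

Answer: bweb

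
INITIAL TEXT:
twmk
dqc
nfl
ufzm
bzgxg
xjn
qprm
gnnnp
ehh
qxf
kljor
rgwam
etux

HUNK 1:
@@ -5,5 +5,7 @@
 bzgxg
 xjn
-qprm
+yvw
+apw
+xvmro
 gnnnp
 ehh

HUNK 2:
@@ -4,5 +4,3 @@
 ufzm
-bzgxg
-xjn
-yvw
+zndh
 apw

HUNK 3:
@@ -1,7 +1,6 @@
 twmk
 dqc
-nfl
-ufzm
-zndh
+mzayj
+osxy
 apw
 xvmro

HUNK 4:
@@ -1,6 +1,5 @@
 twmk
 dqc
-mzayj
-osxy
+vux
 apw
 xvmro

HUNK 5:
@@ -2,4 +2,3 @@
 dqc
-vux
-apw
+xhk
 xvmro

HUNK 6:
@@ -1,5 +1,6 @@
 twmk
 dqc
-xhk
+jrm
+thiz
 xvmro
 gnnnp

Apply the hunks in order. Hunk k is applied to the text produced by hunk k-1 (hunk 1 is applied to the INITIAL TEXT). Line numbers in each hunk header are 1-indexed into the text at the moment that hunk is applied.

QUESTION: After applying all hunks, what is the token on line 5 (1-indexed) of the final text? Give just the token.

Answer: xvmro

Derivation:
Hunk 1: at line 5 remove [qprm] add [yvw,apw,xvmro] -> 15 lines: twmk dqc nfl ufzm bzgxg xjn yvw apw xvmro gnnnp ehh qxf kljor rgwam etux
Hunk 2: at line 4 remove [bzgxg,xjn,yvw] add [zndh] -> 13 lines: twmk dqc nfl ufzm zndh apw xvmro gnnnp ehh qxf kljor rgwam etux
Hunk 3: at line 1 remove [nfl,ufzm,zndh] add [mzayj,osxy] -> 12 lines: twmk dqc mzayj osxy apw xvmro gnnnp ehh qxf kljor rgwam etux
Hunk 4: at line 1 remove [mzayj,osxy] add [vux] -> 11 lines: twmk dqc vux apw xvmro gnnnp ehh qxf kljor rgwam etux
Hunk 5: at line 2 remove [vux,apw] add [xhk] -> 10 lines: twmk dqc xhk xvmro gnnnp ehh qxf kljor rgwam etux
Hunk 6: at line 1 remove [xhk] add [jrm,thiz] -> 11 lines: twmk dqc jrm thiz xvmro gnnnp ehh qxf kljor rgwam etux
Final line 5: xvmro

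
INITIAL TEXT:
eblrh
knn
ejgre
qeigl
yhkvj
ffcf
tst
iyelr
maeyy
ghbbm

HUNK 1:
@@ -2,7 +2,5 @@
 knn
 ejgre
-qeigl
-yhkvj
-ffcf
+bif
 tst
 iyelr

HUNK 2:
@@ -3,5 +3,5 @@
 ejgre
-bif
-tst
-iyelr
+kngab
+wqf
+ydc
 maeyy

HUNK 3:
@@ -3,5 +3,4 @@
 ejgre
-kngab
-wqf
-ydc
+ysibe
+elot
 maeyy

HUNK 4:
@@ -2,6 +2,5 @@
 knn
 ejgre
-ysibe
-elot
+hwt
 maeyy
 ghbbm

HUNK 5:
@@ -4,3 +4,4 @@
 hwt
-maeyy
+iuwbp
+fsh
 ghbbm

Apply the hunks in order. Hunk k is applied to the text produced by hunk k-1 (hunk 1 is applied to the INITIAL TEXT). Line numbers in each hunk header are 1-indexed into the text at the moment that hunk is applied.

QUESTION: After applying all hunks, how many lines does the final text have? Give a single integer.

Hunk 1: at line 2 remove [qeigl,yhkvj,ffcf] add [bif] -> 8 lines: eblrh knn ejgre bif tst iyelr maeyy ghbbm
Hunk 2: at line 3 remove [bif,tst,iyelr] add [kngab,wqf,ydc] -> 8 lines: eblrh knn ejgre kngab wqf ydc maeyy ghbbm
Hunk 3: at line 3 remove [kngab,wqf,ydc] add [ysibe,elot] -> 7 lines: eblrh knn ejgre ysibe elot maeyy ghbbm
Hunk 4: at line 2 remove [ysibe,elot] add [hwt] -> 6 lines: eblrh knn ejgre hwt maeyy ghbbm
Hunk 5: at line 4 remove [maeyy] add [iuwbp,fsh] -> 7 lines: eblrh knn ejgre hwt iuwbp fsh ghbbm
Final line count: 7

Answer: 7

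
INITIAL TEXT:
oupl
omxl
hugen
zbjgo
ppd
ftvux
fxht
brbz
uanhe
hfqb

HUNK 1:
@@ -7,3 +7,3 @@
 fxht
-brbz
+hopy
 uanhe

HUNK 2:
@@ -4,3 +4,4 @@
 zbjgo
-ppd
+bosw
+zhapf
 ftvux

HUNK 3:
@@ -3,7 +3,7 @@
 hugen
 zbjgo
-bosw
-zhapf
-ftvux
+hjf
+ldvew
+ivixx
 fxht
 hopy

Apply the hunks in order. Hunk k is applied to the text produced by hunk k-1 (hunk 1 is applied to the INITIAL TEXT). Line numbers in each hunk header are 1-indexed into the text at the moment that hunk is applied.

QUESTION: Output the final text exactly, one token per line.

Answer: oupl
omxl
hugen
zbjgo
hjf
ldvew
ivixx
fxht
hopy
uanhe
hfqb

Derivation:
Hunk 1: at line 7 remove [brbz] add [hopy] -> 10 lines: oupl omxl hugen zbjgo ppd ftvux fxht hopy uanhe hfqb
Hunk 2: at line 4 remove [ppd] add [bosw,zhapf] -> 11 lines: oupl omxl hugen zbjgo bosw zhapf ftvux fxht hopy uanhe hfqb
Hunk 3: at line 3 remove [bosw,zhapf,ftvux] add [hjf,ldvew,ivixx] -> 11 lines: oupl omxl hugen zbjgo hjf ldvew ivixx fxht hopy uanhe hfqb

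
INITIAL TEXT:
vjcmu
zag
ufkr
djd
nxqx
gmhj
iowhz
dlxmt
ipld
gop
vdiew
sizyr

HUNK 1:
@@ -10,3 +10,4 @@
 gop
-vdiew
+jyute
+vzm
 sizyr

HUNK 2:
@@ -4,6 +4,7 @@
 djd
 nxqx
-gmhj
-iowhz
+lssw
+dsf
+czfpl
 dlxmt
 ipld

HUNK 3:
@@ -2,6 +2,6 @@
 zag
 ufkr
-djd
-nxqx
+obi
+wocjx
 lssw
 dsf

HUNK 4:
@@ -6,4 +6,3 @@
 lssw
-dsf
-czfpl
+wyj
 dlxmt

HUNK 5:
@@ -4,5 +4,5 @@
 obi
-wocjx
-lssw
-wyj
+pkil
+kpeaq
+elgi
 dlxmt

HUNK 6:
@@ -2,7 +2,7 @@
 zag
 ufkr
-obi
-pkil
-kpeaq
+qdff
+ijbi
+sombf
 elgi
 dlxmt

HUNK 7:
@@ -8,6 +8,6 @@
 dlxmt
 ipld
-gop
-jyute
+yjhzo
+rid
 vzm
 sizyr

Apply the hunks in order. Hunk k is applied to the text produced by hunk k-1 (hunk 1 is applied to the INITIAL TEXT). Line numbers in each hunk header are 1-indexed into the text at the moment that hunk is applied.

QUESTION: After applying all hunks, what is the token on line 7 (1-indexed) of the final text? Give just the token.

Answer: elgi

Derivation:
Hunk 1: at line 10 remove [vdiew] add [jyute,vzm] -> 13 lines: vjcmu zag ufkr djd nxqx gmhj iowhz dlxmt ipld gop jyute vzm sizyr
Hunk 2: at line 4 remove [gmhj,iowhz] add [lssw,dsf,czfpl] -> 14 lines: vjcmu zag ufkr djd nxqx lssw dsf czfpl dlxmt ipld gop jyute vzm sizyr
Hunk 3: at line 2 remove [djd,nxqx] add [obi,wocjx] -> 14 lines: vjcmu zag ufkr obi wocjx lssw dsf czfpl dlxmt ipld gop jyute vzm sizyr
Hunk 4: at line 6 remove [dsf,czfpl] add [wyj] -> 13 lines: vjcmu zag ufkr obi wocjx lssw wyj dlxmt ipld gop jyute vzm sizyr
Hunk 5: at line 4 remove [wocjx,lssw,wyj] add [pkil,kpeaq,elgi] -> 13 lines: vjcmu zag ufkr obi pkil kpeaq elgi dlxmt ipld gop jyute vzm sizyr
Hunk 6: at line 2 remove [obi,pkil,kpeaq] add [qdff,ijbi,sombf] -> 13 lines: vjcmu zag ufkr qdff ijbi sombf elgi dlxmt ipld gop jyute vzm sizyr
Hunk 7: at line 8 remove [gop,jyute] add [yjhzo,rid] -> 13 lines: vjcmu zag ufkr qdff ijbi sombf elgi dlxmt ipld yjhzo rid vzm sizyr
Final line 7: elgi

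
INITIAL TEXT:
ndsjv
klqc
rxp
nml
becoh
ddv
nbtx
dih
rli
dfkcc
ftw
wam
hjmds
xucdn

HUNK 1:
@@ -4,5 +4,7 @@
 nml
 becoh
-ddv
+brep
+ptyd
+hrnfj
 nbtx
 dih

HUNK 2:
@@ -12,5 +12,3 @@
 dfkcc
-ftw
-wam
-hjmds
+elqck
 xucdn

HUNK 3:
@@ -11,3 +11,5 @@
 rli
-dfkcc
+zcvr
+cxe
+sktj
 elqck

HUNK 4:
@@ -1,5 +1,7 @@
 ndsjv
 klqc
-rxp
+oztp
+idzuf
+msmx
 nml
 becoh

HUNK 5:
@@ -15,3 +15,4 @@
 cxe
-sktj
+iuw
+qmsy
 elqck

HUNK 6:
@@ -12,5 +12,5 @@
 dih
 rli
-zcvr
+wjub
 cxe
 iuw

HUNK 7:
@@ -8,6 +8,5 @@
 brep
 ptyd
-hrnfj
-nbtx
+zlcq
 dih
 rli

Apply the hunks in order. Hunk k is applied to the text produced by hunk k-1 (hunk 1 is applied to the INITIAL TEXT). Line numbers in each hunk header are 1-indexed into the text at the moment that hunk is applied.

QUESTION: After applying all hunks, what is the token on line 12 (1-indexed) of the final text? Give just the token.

Answer: rli

Derivation:
Hunk 1: at line 4 remove [ddv] add [brep,ptyd,hrnfj] -> 16 lines: ndsjv klqc rxp nml becoh brep ptyd hrnfj nbtx dih rli dfkcc ftw wam hjmds xucdn
Hunk 2: at line 12 remove [ftw,wam,hjmds] add [elqck] -> 14 lines: ndsjv klqc rxp nml becoh brep ptyd hrnfj nbtx dih rli dfkcc elqck xucdn
Hunk 3: at line 11 remove [dfkcc] add [zcvr,cxe,sktj] -> 16 lines: ndsjv klqc rxp nml becoh brep ptyd hrnfj nbtx dih rli zcvr cxe sktj elqck xucdn
Hunk 4: at line 1 remove [rxp] add [oztp,idzuf,msmx] -> 18 lines: ndsjv klqc oztp idzuf msmx nml becoh brep ptyd hrnfj nbtx dih rli zcvr cxe sktj elqck xucdn
Hunk 5: at line 15 remove [sktj] add [iuw,qmsy] -> 19 lines: ndsjv klqc oztp idzuf msmx nml becoh brep ptyd hrnfj nbtx dih rli zcvr cxe iuw qmsy elqck xucdn
Hunk 6: at line 12 remove [zcvr] add [wjub] -> 19 lines: ndsjv klqc oztp idzuf msmx nml becoh brep ptyd hrnfj nbtx dih rli wjub cxe iuw qmsy elqck xucdn
Hunk 7: at line 8 remove [hrnfj,nbtx] add [zlcq] -> 18 lines: ndsjv klqc oztp idzuf msmx nml becoh brep ptyd zlcq dih rli wjub cxe iuw qmsy elqck xucdn
Final line 12: rli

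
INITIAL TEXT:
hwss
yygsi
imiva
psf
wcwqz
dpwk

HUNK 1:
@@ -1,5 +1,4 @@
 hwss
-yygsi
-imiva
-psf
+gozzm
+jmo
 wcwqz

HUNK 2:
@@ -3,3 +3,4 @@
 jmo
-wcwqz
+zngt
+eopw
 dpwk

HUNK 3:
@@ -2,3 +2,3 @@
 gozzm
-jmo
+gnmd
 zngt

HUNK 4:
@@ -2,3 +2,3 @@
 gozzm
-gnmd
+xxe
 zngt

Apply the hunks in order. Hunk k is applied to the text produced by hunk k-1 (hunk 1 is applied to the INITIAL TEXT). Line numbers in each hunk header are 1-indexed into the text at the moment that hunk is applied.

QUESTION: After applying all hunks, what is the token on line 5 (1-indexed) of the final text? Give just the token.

Hunk 1: at line 1 remove [yygsi,imiva,psf] add [gozzm,jmo] -> 5 lines: hwss gozzm jmo wcwqz dpwk
Hunk 2: at line 3 remove [wcwqz] add [zngt,eopw] -> 6 lines: hwss gozzm jmo zngt eopw dpwk
Hunk 3: at line 2 remove [jmo] add [gnmd] -> 6 lines: hwss gozzm gnmd zngt eopw dpwk
Hunk 4: at line 2 remove [gnmd] add [xxe] -> 6 lines: hwss gozzm xxe zngt eopw dpwk
Final line 5: eopw

Answer: eopw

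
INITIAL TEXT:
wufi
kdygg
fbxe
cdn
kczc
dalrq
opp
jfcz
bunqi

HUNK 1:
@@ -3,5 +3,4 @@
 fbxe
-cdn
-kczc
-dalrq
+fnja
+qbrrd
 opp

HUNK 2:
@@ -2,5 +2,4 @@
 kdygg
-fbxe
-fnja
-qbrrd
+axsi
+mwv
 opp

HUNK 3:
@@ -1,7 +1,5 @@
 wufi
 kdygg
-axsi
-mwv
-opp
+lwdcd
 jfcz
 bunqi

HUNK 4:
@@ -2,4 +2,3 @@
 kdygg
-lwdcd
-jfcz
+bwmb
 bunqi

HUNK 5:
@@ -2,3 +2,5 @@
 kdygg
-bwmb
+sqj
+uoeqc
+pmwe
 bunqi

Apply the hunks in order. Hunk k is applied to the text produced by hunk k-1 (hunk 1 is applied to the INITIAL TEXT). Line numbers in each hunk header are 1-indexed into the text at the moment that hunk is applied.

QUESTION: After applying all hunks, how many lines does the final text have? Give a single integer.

Hunk 1: at line 3 remove [cdn,kczc,dalrq] add [fnja,qbrrd] -> 8 lines: wufi kdygg fbxe fnja qbrrd opp jfcz bunqi
Hunk 2: at line 2 remove [fbxe,fnja,qbrrd] add [axsi,mwv] -> 7 lines: wufi kdygg axsi mwv opp jfcz bunqi
Hunk 3: at line 1 remove [axsi,mwv,opp] add [lwdcd] -> 5 lines: wufi kdygg lwdcd jfcz bunqi
Hunk 4: at line 2 remove [lwdcd,jfcz] add [bwmb] -> 4 lines: wufi kdygg bwmb bunqi
Hunk 5: at line 2 remove [bwmb] add [sqj,uoeqc,pmwe] -> 6 lines: wufi kdygg sqj uoeqc pmwe bunqi
Final line count: 6

Answer: 6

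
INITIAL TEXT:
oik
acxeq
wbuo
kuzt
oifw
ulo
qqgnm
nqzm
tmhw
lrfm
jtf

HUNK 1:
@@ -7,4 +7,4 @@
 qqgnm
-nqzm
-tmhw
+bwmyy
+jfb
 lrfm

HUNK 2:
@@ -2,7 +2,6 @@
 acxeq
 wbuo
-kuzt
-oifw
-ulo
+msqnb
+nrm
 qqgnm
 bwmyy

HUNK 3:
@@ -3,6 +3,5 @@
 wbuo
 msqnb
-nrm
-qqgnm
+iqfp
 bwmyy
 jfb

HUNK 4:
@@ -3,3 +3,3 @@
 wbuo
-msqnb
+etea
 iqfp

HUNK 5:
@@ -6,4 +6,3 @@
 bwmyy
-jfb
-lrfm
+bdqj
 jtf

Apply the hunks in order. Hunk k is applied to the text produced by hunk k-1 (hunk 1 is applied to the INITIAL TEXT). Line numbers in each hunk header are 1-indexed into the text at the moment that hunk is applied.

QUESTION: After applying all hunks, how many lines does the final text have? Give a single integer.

Hunk 1: at line 7 remove [nqzm,tmhw] add [bwmyy,jfb] -> 11 lines: oik acxeq wbuo kuzt oifw ulo qqgnm bwmyy jfb lrfm jtf
Hunk 2: at line 2 remove [kuzt,oifw,ulo] add [msqnb,nrm] -> 10 lines: oik acxeq wbuo msqnb nrm qqgnm bwmyy jfb lrfm jtf
Hunk 3: at line 3 remove [nrm,qqgnm] add [iqfp] -> 9 lines: oik acxeq wbuo msqnb iqfp bwmyy jfb lrfm jtf
Hunk 4: at line 3 remove [msqnb] add [etea] -> 9 lines: oik acxeq wbuo etea iqfp bwmyy jfb lrfm jtf
Hunk 5: at line 6 remove [jfb,lrfm] add [bdqj] -> 8 lines: oik acxeq wbuo etea iqfp bwmyy bdqj jtf
Final line count: 8

Answer: 8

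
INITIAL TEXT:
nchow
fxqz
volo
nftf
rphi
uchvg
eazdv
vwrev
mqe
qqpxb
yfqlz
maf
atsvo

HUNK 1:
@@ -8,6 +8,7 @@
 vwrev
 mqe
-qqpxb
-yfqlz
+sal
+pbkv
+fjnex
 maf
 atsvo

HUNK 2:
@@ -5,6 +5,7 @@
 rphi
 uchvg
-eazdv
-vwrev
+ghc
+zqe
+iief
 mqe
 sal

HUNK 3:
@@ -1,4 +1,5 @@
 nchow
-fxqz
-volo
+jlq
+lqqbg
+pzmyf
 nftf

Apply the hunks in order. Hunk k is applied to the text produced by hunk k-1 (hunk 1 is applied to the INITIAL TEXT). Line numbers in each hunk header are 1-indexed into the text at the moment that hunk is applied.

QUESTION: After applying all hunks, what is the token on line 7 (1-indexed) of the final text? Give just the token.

Answer: uchvg

Derivation:
Hunk 1: at line 8 remove [qqpxb,yfqlz] add [sal,pbkv,fjnex] -> 14 lines: nchow fxqz volo nftf rphi uchvg eazdv vwrev mqe sal pbkv fjnex maf atsvo
Hunk 2: at line 5 remove [eazdv,vwrev] add [ghc,zqe,iief] -> 15 lines: nchow fxqz volo nftf rphi uchvg ghc zqe iief mqe sal pbkv fjnex maf atsvo
Hunk 3: at line 1 remove [fxqz,volo] add [jlq,lqqbg,pzmyf] -> 16 lines: nchow jlq lqqbg pzmyf nftf rphi uchvg ghc zqe iief mqe sal pbkv fjnex maf atsvo
Final line 7: uchvg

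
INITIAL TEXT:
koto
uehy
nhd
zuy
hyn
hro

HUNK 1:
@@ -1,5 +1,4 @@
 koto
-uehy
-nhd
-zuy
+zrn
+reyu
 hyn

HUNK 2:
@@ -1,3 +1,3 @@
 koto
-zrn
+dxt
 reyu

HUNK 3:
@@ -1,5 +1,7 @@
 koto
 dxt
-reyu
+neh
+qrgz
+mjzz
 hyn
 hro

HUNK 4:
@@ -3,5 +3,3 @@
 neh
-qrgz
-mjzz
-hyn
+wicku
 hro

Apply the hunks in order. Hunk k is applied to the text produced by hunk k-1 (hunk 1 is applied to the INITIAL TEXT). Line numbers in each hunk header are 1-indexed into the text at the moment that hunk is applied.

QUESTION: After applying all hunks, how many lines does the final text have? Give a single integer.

Answer: 5

Derivation:
Hunk 1: at line 1 remove [uehy,nhd,zuy] add [zrn,reyu] -> 5 lines: koto zrn reyu hyn hro
Hunk 2: at line 1 remove [zrn] add [dxt] -> 5 lines: koto dxt reyu hyn hro
Hunk 3: at line 1 remove [reyu] add [neh,qrgz,mjzz] -> 7 lines: koto dxt neh qrgz mjzz hyn hro
Hunk 4: at line 3 remove [qrgz,mjzz,hyn] add [wicku] -> 5 lines: koto dxt neh wicku hro
Final line count: 5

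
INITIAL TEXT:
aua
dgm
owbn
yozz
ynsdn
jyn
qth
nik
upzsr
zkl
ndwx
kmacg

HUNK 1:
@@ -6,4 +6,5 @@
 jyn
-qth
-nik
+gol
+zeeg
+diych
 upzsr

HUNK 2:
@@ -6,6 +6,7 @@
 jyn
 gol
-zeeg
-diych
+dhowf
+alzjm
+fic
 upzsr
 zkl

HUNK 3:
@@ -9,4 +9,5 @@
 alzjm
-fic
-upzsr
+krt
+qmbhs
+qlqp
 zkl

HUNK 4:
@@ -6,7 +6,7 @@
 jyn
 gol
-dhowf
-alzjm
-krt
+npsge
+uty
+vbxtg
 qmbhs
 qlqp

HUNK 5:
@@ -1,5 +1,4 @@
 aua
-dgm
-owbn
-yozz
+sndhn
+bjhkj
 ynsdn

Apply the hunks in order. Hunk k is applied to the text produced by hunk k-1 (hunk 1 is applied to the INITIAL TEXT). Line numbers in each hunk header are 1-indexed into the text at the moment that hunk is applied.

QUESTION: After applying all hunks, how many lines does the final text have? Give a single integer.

Hunk 1: at line 6 remove [qth,nik] add [gol,zeeg,diych] -> 13 lines: aua dgm owbn yozz ynsdn jyn gol zeeg diych upzsr zkl ndwx kmacg
Hunk 2: at line 6 remove [zeeg,diych] add [dhowf,alzjm,fic] -> 14 lines: aua dgm owbn yozz ynsdn jyn gol dhowf alzjm fic upzsr zkl ndwx kmacg
Hunk 3: at line 9 remove [fic,upzsr] add [krt,qmbhs,qlqp] -> 15 lines: aua dgm owbn yozz ynsdn jyn gol dhowf alzjm krt qmbhs qlqp zkl ndwx kmacg
Hunk 4: at line 6 remove [dhowf,alzjm,krt] add [npsge,uty,vbxtg] -> 15 lines: aua dgm owbn yozz ynsdn jyn gol npsge uty vbxtg qmbhs qlqp zkl ndwx kmacg
Hunk 5: at line 1 remove [dgm,owbn,yozz] add [sndhn,bjhkj] -> 14 lines: aua sndhn bjhkj ynsdn jyn gol npsge uty vbxtg qmbhs qlqp zkl ndwx kmacg
Final line count: 14

Answer: 14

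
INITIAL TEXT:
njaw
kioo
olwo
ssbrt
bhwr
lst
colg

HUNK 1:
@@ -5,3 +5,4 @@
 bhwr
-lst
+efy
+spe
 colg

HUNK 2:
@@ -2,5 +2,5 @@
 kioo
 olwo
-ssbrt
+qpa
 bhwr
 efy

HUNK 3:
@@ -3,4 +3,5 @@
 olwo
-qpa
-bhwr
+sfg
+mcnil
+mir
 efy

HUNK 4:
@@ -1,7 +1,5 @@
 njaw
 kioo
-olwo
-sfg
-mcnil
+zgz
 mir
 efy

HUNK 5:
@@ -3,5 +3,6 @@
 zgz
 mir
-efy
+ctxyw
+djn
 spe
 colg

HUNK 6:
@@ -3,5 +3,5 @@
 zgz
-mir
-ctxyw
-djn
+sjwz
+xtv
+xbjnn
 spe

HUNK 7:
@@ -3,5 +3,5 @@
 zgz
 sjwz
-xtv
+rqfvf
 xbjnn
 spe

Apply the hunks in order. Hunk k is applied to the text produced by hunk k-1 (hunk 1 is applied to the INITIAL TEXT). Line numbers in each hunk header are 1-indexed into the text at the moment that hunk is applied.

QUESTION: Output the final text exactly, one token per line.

Answer: njaw
kioo
zgz
sjwz
rqfvf
xbjnn
spe
colg

Derivation:
Hunk 1: at line 5 remove [lst] add [efy,spe] -> 8 lines: njaw kioo olwo ssbrt bhwr efy spe colg
Hunk 2: at line 2 remove [ssbrt] add [qpa] -> 8 lines: njaw kioo olwo qpa bhwr efy spe colg
Hunk 3: at line 3 remove [qpa,bhwr] add [sfg,mcnil,mir] -> 9 lines: njaw kioo olwo sfg mcnil mir efy spe colg
Hunk 4: at line 1 remove [olwo,sfg,mcnil] add [zgz] -> 7 lines: njaw kioo zgz mir efy spe colg
Hunk 5: at line 3 remove [efy] add [ctxyw,djn] -> 8 lines: njaw kioo zgz mir ctxyw djn spe colg
Hunk 6: at line 3 remove [mir,ctxyw,djn] add [sjwz,xtv,xbjnn] -> 8 lines: njaw kioo zgz sjwz xtv xbjnn spe colg
Hunk 7: at line 3 remove [xtv] add [rqfvf] -> 8 lines: njaw kioo zgz sjwz rqfvf xbjnn spe colg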